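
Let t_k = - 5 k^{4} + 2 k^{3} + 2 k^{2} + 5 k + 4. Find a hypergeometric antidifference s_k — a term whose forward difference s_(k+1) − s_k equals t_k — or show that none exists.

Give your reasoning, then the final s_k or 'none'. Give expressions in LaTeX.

Step 1: r(k) = (5*k**4 + 18*k**3 + 22*k**2 + 5*k - 8)/(5*k**4 - 2*k**3 - 2*k**2 - 5*k - 4).
Gosper form: A/B · C(k+1)/C(k) with A=1, B=1, C=k**4 - 2*k**3/5 - 2*k**2/5 - k - 4/5.
Solve (1)·f(k+1) − (1)·f(k) = k**4 - 2*k**3/5 - 2*k**2/5 - k - 4/5.
d = 5 from the (0,0,4) case.
Coefficient equations give f(k) = k*(k**4 - 3*k**3 + 2*k**2 - 2*k - 2)/5.
Then R = B(k−1)f/C = k*(k**4 - 3*k**3 + 2*k**2 - 2*k - 2)/(5*k**4 - 2*k**3 - 2*k**2 - 5*k - 4), so s_k = R(k)·t_k = k*(-k**4 + 3*k**3 - 2*k**2 + 2*k + 2).
s_(k+1) − s_k = -5*k**4 + 2*k**3 + 2*k**2 + 5*k + 4 = t_k.

s_k = k \left(- k^{4} + 3 k^{3} - 2 k^{2} + 2 k + 2\right)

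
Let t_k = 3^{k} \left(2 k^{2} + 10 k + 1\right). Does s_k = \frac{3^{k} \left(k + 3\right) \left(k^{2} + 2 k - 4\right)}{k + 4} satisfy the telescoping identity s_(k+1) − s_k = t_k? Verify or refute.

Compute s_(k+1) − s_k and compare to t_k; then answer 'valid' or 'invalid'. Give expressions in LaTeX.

Invalid: residual \frac{3^{k} \left(- 2 k^{3} - 17 k^{2} - 39 k - 8\right)}{k^{2} + 9 k + 20} ≠ 0.

s_(k+1) = 3**(k + 1)*(k + 4)*(2*k + (k + 1)**2 - 2)/(k + 5)
s_(k+1) − s_k = 2*3**k*(k**4 + 13*k**3 + 57*k**2 + 85*k + 6)/(k**2 + 9*k + 20)
(s_(k+1) − s_k) − t_k = 3**k*(-2*k**3 - 17*k**2 - 39*k - 8)/(k**2 + 9*k + 20)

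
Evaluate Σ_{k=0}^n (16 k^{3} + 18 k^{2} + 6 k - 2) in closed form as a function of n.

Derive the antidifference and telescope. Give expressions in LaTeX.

Compute t_(k+1)/t_k: get (8*k**3 + 33*k**2 + 45*k + 19)/(8*k**3 + 9*k**2 + 3*k - 1).
Gosper form: A/B · C(k+1)/C(k) with A=1, B=1, C=k**3 + 9*k**2/8 + 3*k/8 - 1/8.
Key eq: (1)·f(k+1) = (1)·f(k) + (k**3 + 9*k**2/8 + 3*k/8 - 1/8).
Degrees (0,0,3) ⇒ d ≤ 4.
Solving with deg f ≤ 4: f(k) = k*(2*k**3 - k**2 - k - 1)/8.
So s_k = (B(k−1)f/C)·t_k = (k*(2*k**3 - k**2 - k - 1)/(8*k**3 + 9*k**2 + 3*k - 1))·t_k = 2*k*(2*k**3 - k**2 - k - 1).
Verify: 16*k**3 + 18*k**2 + 6*k - 2 matches t_k.
Σ_(k=0)^n t_k = s_(n+1) − s_(0) = (4*n**4 + 14*n**3 + 16*n**2 + 4*n - 2) − (0), i.e. 4*n**4 + 14*n**3 + 16*n**2 + 4*n - 2.

S(n) = 4 n^{4} + 14 n^{3} + 16 n^{2} + 4 n - 2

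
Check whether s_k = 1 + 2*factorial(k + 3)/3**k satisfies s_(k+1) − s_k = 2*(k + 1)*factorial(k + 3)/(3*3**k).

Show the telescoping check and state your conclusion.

s_(k+1) = 2*3**(-k - 1)*factorial(k + 4) + 1
s_(k+1) − s_k = 2*(k + 1)*factorial(k + 3)/(3*3**k)
(s_(k+1) − s_k) − t_k = 0

Valid: the claim telescopes to t_k.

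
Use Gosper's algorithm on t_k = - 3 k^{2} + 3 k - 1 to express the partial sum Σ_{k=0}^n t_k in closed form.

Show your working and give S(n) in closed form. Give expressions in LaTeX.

S(n) = - n^{3} - 1

Ratio r(k) = (3*k**2 + 3*k + 1)/(3*k**2 - 3*k + 1).
A = 1, B = 1, C = k**2 - k + 1/3.
Solve (1)·f(k+1) − (1)·f(k) = k**2 - k + 1/3.
deg f ≤ 3 (via 0,0,2).
Match coefficients ⇒ f(k) = k*(k**2 - 3*k + 3)/3.
Get s_k = R·t_k = k*(-k**2 + 3*k - 3) with R(k) = B(k−1)f(k)/C(k) = k*(k**2 - 3*k + 3)/(3*k**2 - 3*k + 1).
Δs = -3*k**2 + 3*k - 1, as required.
Σ_(k=0)^n t_k = s_(n+1) − s_(0) = (-n**3 - 1) − (0), i.e. -n**3 - 1.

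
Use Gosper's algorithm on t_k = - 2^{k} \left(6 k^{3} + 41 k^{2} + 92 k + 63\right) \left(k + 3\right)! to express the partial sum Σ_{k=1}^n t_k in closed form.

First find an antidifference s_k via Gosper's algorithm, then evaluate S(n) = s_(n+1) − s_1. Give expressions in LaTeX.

S(n) = - 6 \cdot 2^{n} n^{2} \left(n + 4\right)! - 20 \cdot 2^{n} n \left(n + 4\right)! - 16 \cdot 2^{n} \left(n + 4\right)! + 384

Step 1: r(k) = 2*(6*k**4 + 83*k**3 + 428*k**2 + 970*k + 808)/(6*k**3 + 41*k**2 + 92*k + 63).
Gosper form: A/B · C(k+1)/C(k) with A=2*k + 8, B=1, C=k**3 + 41*k**2/6 + 46*k/3 + 21/2.
Solve (2*k + 8)·f(k+1) − (1)·f(k) = k**3 + 41*k**2/6 + 46*k/3 + 21/2.
Bound: deg f ≤ 2.
Coefficient equations give f(k) = (k + 1)*(3*k + 1)/6.
R(k) = B(k−1)·f(k)/C(k) = (k + 1)*(3*k + 1)/(6*k**3 + 41*k**2 + 92*k + 63); s_k = R·t_k = -2**k*(k + 1)*(3*k + 1)*factorial(k + 3).
Δs = -2**k*(6*k**3 + 41*k**2 + 92*k + 63)*factorial(k + 3), as required.
Telescope: S(n) = s_(n+1) − s_(1) = -2**(n + 1)*(n + 2)*(3*n + 4)*factorial(n + 4) − (-384) = -6*2**n*n**2*factorial(n + 4) - 20*2**n*n*factorial(n + 4) - 16*2**n*factorial(n + 4) + 384.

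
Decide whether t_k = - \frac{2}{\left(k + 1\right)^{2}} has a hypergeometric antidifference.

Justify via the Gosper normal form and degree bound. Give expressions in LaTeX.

No — t_k has no hypergeometric antidifference.

Compute t_(k+1)/t_k: get (k + 1)**2/(k + 2)**2.
Gosper form: A/B · C(k+1)/C(k) with A=k**2 + 2*k + 1, B=k**2 + 4*k + 4, C=1.
Set up (k**2 + 2*k + 1)·f(k+1) − (k**2 + 2*k + 1)·f(k) − (1) = 0.
Bound: deg f ≤ 0.
Put f(k) = c0: A·f(k+1) − B(k−1)·f(k) − C = -1; need -1 = 0 — inconsistent ⇒ no f, not summable.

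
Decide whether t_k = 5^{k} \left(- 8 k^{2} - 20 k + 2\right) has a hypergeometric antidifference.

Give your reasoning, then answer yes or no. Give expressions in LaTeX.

The ratio is 5*(4*k**2 + 18*k + 13)/(4*k**2 + 10*k - 1).
So A=5 and B=1, with C=k**2 + 5*k/2 - 1/4.
f must satisfy (5)·f(k+1) − (1)·f(k) = k**2 + 5*k/2 - 1/4.
d = 2 from the (0,0,2) case.
A polynomial solution: f(k) = (2*k**2 - 3)/8.
Then R = B(k−1)f/C = (2*k**2 - 3)/(2*(4*k**2 + 10*k - 1)), so s_k = R(k)·t_k = 5**k*(3 - 2*k**2).
s_(k+1) − s_k = 5**k*(-8*k**2 - 20*k + 2) = t_k.

Yes. s_k = 5^{k} \left(3 - 2 k^{2}\right).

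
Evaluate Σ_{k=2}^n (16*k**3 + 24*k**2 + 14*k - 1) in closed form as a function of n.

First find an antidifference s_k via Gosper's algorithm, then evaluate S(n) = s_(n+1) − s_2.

Ratio r(k) = (16*k**3 + 72*k**2 + 110*k + 53)/(16*k**3 + 24*k**2 + 14*k - 1).
Gosper form: A/B · C(k+1)/C(k) with A=1, B=1, C=k**3 + 3*k**2/2 + 7*k/8 - 1/16.
Key eq: (1)·f(k+1) = (1)·f(k) + (k**3 + 3*k**2/2 + 7*k/8 - 1/16).
Degrees (0,0,3) ⇒ d ≤ 4.
Solving with deg f ≤ 4: f(k) = k*(4*k**3 - k - 4)/16.
Then R = B(k−1)f/C = k*(4*k**3 - k - 4)/(16*k**3 + 24*k**2 + 14*k - 1), so s_k = R(k)·t_k = k*(4*k**3 - k - 4).
Verify: 16*k**3 + 24*k**2 + 14*k - 1 matches t_k.
Evaluate: s_(n+1) = 4*n**4 + 16*n**3 + 23*n**2 + 10*n - 1; subtract s_(2) = 52 ⇒ S(n) = 4*n**4 + 16*n**3 + 23*n**2 + 10*n - 53.

S(n) = 4*n**4 + 16*n**3 + 23*n**2 + 10*n - 53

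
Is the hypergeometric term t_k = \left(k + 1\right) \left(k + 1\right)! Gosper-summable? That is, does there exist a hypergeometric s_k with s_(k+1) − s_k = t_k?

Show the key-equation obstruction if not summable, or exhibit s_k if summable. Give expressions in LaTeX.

Ratio r(k) = (k + 2)**2/(k + 1).
A = k + 2, B = 1, C = k + 1.
Set up (k + 2)·f(k+1) − (1)·f(k) − (k + 1) = 0.
From deg A=1, deg B=0, deg C=1: d=0.
Match coefficients ⇒ f(k) = 1.
Certificate R = B(k−1)f/C = 1/(k + 1) gives s_k = factorial(k + 1).
Δs = (k + 1)*factorial(k + 1), as required.

Yes. s_k = \left(k + 1\right)!.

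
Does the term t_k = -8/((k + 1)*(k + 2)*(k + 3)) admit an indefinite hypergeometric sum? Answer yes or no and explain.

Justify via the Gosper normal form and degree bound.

r(k) = (k + 1)/(k + 4) after simplifying.
Take A(k)=k + 1, B(k)=k + 4, C(k)=1.
Key eq: (k + 1)·f(k+1) = (k + 3)·f(k) + (1).
From deg A=1, deg B=1, deg C=0: d=2.
Coefficient equations give f(k) = k*(k + 3)/4.
R(k) = B(k−1)·f(k)/C(k) = k*(k + 3)**2/4; s_k = R·t_k = 2*k*(-k - 3)/((k + 1)*(k + 2)).
Δs = -8/(k**3 + 6*k**2 + 11*k + 6), as required.

Yes. s_k = 2*k*(-k - 3)/((k + 1)*(k + 2)).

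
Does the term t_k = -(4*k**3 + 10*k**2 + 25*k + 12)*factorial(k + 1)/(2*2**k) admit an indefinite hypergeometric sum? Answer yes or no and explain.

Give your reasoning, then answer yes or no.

Step 1: r(k) = (4*k**4 + 30*k**3 + 101*k**2 + 165*k + 102)/(2*(4*k**3 + 10*k**2 + 25*k + 12)).
Factor: A=k/2 + 1; B=1; C=k**3 + 5*k**2/2 + 25*k/4 + 3.
Solve (k/2 + 1)·f(k+1) − (1)·f(k) = k**3 + 5*k**2/2 + 25*k/4 + 3.
From deg A=1, deg B=0, deg C=3: d=2.
Solving with deg f ≤ 2: f(k) = (4*k**2 + 2*k + 3)/2.
Certificate R = B(k−1)f/C = 2*(4*k**2 + 2*k + 3)/(4*k**3 + 10*k**2 + 25*k + 12) gives s_k = -(4*k**2 + 2*k + 3)*factorial(k + 1)/2**k.
s_(k+1) − s_k = -(4*k**3 + 10*k**2 + 25*k + 12)*factorial(k + 1)/(2*2**k) = t_k.

Yes. s_k = -(4*k**2 + 2*k + 3)*factorial(k + 1)/2**k.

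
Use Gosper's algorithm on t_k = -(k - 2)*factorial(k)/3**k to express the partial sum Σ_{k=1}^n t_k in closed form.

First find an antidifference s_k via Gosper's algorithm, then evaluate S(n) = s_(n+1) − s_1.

Ratio r(k) = (k**2 - 1)/(3*(k - 2)).
Take A(k)=k/3 + 1/3, B(k)=1, C(k)=k - 2.
Solve (k/3 + 1/3)·f(k+1) − (1)·f(k) = k - 2.
From deg A=1, deg B=0, deg C=1: d=0.
A polynomial solution: f(k) = 3.
R(k) = B(k−1)·f(k)/C(k) = 3/(k - 2); s_k = R·t_k = -3**(1 - k)*factorial(k).
Δs = -(k - 2)*factorial(k)/3**k, as required.
Σ_(k=1)^n t_k = s_(n+1) − s_(1) = (-factorial(n + 1)/3**n) − (-1), i.e. (3**n - n*factorial(n) - factorial(n))/3**n.

S(n) = (3**n - n*factorial(n) - factorial(n))/3**n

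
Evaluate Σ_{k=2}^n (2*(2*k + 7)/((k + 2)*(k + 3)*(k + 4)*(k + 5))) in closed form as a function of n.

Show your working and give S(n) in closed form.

Ratio r(k) = (k + 2)*(2*k + 9)/((k + 6)*(2*k + 7)).
Factor: A=k + 2; B=k + 6; C=k + 7/2.
Need (k + 2)·f(k+1) − (k + 5)·f(k) = k + 7/2.
d = 3 from the (1,1,1) case.
Match coefficients ⇒ f(k) = k*(k + 3)*(k + 6)/16.
R(k) = B(k−1)·f(k)/C(k) = k*(k + 3)*(k + 5)*(k + 6)/(8*(2*k + 7)); s_k = R·t_k = k*(k + 6)/(4*(k**2 + 6*k + 8)).
s_(k+1) − s_k = 2*(2*k + 7)/(k**4 + 14*k**3 + 71*k**2 + 154*k + 120) = t_k.
Telescope: S(n) = s_(n+1) − s_(2) = (n**2 + 8*n + 7)/(4*(n**2 + 8*n + 15)) − (1/6) = (n**2 + 8*n - 9)/(12*(n**2 + 8*n + 15)).

S(n) = (n**2 + 8*n - 9)/(12*(n**2 + 8*n + 15))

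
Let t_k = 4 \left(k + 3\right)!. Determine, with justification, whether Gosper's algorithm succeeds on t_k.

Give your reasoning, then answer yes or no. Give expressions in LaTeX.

No; the degree bound rules out any f.

t_(k+1)/t_k = k + 4.
Normal form (A,B,C) = (k + 4, 1, 1).
Solve (k + 4)·f(k+1) − (1)·f(k) = 1.
Degrees (1,0,0) ⇒ d ≤ -1.
d = -1 < 0 ⇒ no nonzero polynomial f; not summable.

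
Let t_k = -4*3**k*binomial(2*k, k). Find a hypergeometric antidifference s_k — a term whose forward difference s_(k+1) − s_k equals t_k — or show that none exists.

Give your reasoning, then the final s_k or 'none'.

none — t_k is not Gosper-summable

t_(k+1)/t_k = 6*(2*k + 1)/(k + 1).
A = 12*k + 6, B = k + 1, C = 1.
Key eq: (12*k + 6)·f(k+1) = (k)·f(k) + (1).
From deg A=1, deg B=1, deg C=0: d=-1.
Bound -1 < 0, so the key equation has no polynomial solution.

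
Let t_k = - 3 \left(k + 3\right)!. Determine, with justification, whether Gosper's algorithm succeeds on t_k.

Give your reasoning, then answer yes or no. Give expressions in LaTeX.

r(k) = k + 4 after simplifying.
Normal form (A,B,C) = (k + 4, 1, 1).
Need (k + 4)·f(k+1) − (1)·f(k) = 1.
From deg A=1, deg B=0, deg C=0: d=-1.
Bound -1 < 0, so the key equation has no polynomial solution.

No. Not Gosper-summable.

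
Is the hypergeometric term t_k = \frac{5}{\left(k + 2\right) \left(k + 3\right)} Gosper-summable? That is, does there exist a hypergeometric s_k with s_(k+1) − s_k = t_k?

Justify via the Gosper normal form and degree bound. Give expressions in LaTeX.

Step 1: r(k) = (k + 2)/(k + 4).
Gosper form: A/B · C(k+1)/C(k) with A=k + 2, B=k + 4, C=1.
Need (k + 2)·f(k+1) − (k + 3)·f(k) = 1.
Degrees (1,1,0) ⇒ d ≤ 1.
A polynomial solution: f(k) = k/2.
So s_k = (B(k−1)f/C)·t_k = (k*(k + 3)/2)·t_k = 5*k/(2*(k + 2)).
s_(k+1) − s_k = 5/(k**2 + 5*k + 6) = t_k.

Yes. s_k = \frac{5 k}{2 \left(k + 2\right)}.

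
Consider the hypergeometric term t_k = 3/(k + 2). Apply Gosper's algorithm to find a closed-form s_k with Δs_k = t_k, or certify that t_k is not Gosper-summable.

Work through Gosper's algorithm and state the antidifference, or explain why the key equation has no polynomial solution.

Step 1: r(k) = (k + 2)/(k + 3).
Take A(k)=k + 2, B(k)=k + 3, C(k)=1.
Key eq: (k + 2)·f(k+1) = (k + 2)·f(k) + (1).
Bound: deg f ≤ 0.
Write f(k) = c0. Then LHS − RHS = -1, requiring -1 = 0: contradictory. No certificate.

none — t_k is not Gosper-summable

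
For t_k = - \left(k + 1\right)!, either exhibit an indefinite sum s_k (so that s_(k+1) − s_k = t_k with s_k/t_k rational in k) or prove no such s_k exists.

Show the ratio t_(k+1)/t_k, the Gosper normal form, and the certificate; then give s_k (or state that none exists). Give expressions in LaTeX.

The ratio is k + 2.
Normal form (A,B,C) = (k + 2, 1, 1).
Need (k + 2)·f(k+1) − (1)·f(k) = 1.
Degrees (1,0,0) ⇒ d ≤ -1.
Bound -1 < 0, so the key equation has no polynomial solution.

no hypergeometric antidifference exists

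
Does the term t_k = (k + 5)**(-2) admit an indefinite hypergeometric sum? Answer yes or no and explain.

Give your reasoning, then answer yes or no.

No; the coefficient equations for f are inconsistent.

Step 1: r(k) = (k + 5)**2/(k + 6)**2.
Normal form (A,B,C) = (k**2 + 10*k + 25, k**2 + 12*k + 36, 1).
Solve (k**2 + 10*k + 25)·f(k+1) − (k**2 + 10*k + 25)·f(k) = 1.
Bound: deg f ≤ 0.
f = c0 ⇒ A·f(k+1) − B(k−1)·f(k) − C = -1. The system {-1 = 0} is inconsistent; no antidifference.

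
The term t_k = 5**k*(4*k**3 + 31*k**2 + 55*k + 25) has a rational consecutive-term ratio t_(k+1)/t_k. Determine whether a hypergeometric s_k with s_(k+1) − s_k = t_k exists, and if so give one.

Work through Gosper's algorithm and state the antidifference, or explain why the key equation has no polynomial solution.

Step 1: r(k) = 5*(4*k**3 + 43*k**2 + 129*k + 115)/(4*k**3 + 31*k**2 + 55*k + 25).
Gosper form: A/B · C(k+1)/C(k) with A=5, B=1, C=k**3 + 31*k**2/4 + 55*k/4 + 25/4.
Need (5)·f(k+1) − (1)·f(k) = k**3 + 31*k**2/4 + 55*k/4 + 25/4.
Degrees (0,0,3) ⇒ d ≤ 3.
Coefficient equations give f(k) = k**2*(k + 4)/4.
R(k) = B(k−1)·f(k)/C(k) = k**2*(k + 4)/(4*k**3 + 31*k**2 + 55*k + 25); s_k = R·t_k = 5**k*k**2*(k + 4).
s_(k+1) − s_k = 5**k*(4*k**3 + 31*k**2 + 55*k + 25) = t_k.

s_k = 5**k*k**2*(k + 4)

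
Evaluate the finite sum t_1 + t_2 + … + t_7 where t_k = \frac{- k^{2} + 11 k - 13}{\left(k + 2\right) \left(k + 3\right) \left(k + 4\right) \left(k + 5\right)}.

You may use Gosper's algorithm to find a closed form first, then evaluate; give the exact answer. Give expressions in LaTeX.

Σ = 7/440

Ratio r(k) = (k + 2)*(-11*k + (k + 1)**2 + 2)/((k + 6)*(k**2 - 11*k + 13)).
Normal form (A,B,C) = (k + 2, k + 6, k**2 - 11*k + 13).
f must satisfy (k + 2)·f(k+1) − (k + 5)·f(k) = k**2 - 11*k + 13.
Bound: deg f ≤ 3.
Coefficient equations give f(k) = k*(k**2 + k + 50)/8.
Then R = B(k−1)f/C = k*(k + 5)*(k**2 + k + 50)/(8*(k**2 - 11*k + 13)), so s_k = R(k)·t_k = k*(-k**2 - k - 50)/(8*(k + 2)*(k + 3)*(k + 4)).
Check: Δs_k = (-k**2 + 11*k - 13)/(k**4 + 14*k**3 + 71*k**2 + 154*k + 120). ✓
Telescoping: Σ = s_(8) − s_(1) = -61/660 − (-13/120) = 7/440.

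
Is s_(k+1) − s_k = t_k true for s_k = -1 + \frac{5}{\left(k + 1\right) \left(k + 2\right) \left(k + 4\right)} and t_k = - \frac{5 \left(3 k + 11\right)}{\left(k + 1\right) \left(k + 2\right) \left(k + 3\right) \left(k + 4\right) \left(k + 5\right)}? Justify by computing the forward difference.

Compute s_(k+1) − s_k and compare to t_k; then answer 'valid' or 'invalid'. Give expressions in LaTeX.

s_(k+1) = -1 + 5/((k + 2)*(k + 3)*(k + 5))
s_(k+1) − s_k = 5*(-3*k - 11)/(k**5 + 15*k**4 + 85*k**3 + 225*k**2 + 274*k + 120)
(s_(k+1) − s_k) − t_k = 0

valid (s_(k+1) − s_k reduces to t_k)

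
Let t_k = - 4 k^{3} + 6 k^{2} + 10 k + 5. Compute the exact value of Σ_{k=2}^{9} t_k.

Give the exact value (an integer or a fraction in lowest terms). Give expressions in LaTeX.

t_(k+1)/t_k = (4*k**3 + 6*k**2 - 10*k - 17)/(4*k**3 - 6*k**2 - 10*k - 5).
Gosper form: A/B · C(k+1)/C(k) with A=1, B=1, C=k**3 - 3*k**2/2 - 5*k/2 - 5/4.
Set up (1)·f(k+1) − (1)·f(k) − (k**3 - 3*k**2/2 - 5*k/2 - 5/4) = 0.
d = 4 from the (0,0,3) case.
Coefficient equations give f(k) = k*(k**3 - 4*k**2 - k - 1)/4.
Then R = B(k−1)f/C = k*(k**3 - 4*k**2 - k - 1)/(4*k**3 - 6*k**2 - 10*k - 5), so s_k = R(k)·t_k = k*(-k**3 + 4*k**2 + k + 1).
s_(k+1) − s_k = -4*k**3 + 6*k**2 + 10*k + 5 = t_k.
Sum = s_(10) − s_(2); s_(10) = -5890, s_(2) = 22 ⇒ -5912.

Σ = -5912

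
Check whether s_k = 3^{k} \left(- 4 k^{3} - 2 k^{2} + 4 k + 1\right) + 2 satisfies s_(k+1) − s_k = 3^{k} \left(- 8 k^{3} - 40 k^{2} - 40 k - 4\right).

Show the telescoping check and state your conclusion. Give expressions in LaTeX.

Valid: the claim telescopes to t_k.

s_(k+1) = 3**(k + 1)*(4*k - 4*(k + 1)**3 - 2*(k + 1)**2 + 5) + 2
s_(k+1) − s_k = 3**k*(-8*k**3 - 40*k**2 - 40*k - 4)
(s_(k+1) − s_k) − t_k = 0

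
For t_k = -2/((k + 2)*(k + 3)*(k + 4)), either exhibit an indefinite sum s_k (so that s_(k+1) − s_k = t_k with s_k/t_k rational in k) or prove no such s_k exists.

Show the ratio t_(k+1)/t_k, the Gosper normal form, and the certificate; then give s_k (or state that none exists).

s_k = k*(-k - 5)/(6*(k + 2)*(k + 3))

Compute t_(k+1)/t_k: get (k + 2)/(k + 5).
A = k + 2, B = k + 5, C = 1.
Solve (k + 2)·f(k+1) − (k + 4)·f(k) = 1.
From deg A=1, deg B=1, deg C=0: d=2.
A polynomial solution: f(k) = k*(k + 5)/12.
Get s_k = R·t_k = k*(-k - 5)/(6*(k + 2)*(k + 3)) with R(k) = B(k−1)f(k)/C(k) = k*(k + 4)*(k + 5)/12.
s_(k+1) − s_k = -2/(k**3 + 9*k**2 + 26*k + 24) = t_k.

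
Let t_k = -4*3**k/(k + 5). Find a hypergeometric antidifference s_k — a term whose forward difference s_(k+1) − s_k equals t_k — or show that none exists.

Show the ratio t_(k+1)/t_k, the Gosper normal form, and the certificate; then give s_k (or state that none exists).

not Gosper-summable; s_k does not exist

Ratio r(k) = 3*(k + 5)/(k + 6).
Gosper form: A/B · C(k+1)/C(k) with A=3*k + 15, B=k + 6, C=1.
f must satisfy (3*k + 15)·f(k+1) − (k + 5)·f(k) = 1.
From deg A=1, deg B=1, deg C=0: d=-1.
deg f ≤ -1 is impossible — no certificate.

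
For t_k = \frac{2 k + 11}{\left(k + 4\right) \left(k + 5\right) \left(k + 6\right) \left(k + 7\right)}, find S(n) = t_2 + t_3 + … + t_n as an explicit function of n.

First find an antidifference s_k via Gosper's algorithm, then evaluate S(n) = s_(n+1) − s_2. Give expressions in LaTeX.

The ratio is (k + 4)*(2*k + 13)/((k + 8)*(2*k + 11)).
Normal form (A,B,C) = (k + 4, k + 8, k + 11/2).
Set up (k + 4)·f(k+1) − (k + 7)·f(k) − (k + 11/2) = 0.
d = 3 from the (1,1,1) case.
Solve for f: f(k) = k*(k + 5)*(k + 10)/48 (degree 3 ≤ 3).
Then R = B(k−1)f/C = k*(k + 5)*(k + 7)*(k + 10)/(24*(2*k + 11)), so s_k = R(k)·t_k = k*(k + 10)/(24*(k**2 + 10*k + 24)).
Check: Δs_k = (2*k + 11)/(k**4 + 22*k**3 + 179*k**2 + 638*k + 840). ✓
Telescope: S(n) = s_(n+1) − s_(2) = (n**2 + 12*n + 11)/(24*(n**2 + 12*n + 35)) − (1/48) = (n**2 + 12*n - 13)/(48*(n**2 + 12*n + 35)).

S(n) = \frac{n^{2} + 12 n - 13}{48 \left(n^{2} + 12 n + 35\right)}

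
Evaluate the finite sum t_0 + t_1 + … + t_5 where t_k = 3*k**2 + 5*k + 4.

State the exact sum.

The ratio is (3*k**2 + 11*k + 12)/(3*k**2 + 5*k + 4).
Normal form (A,B,C) = (1, 1, k**2 + 5*k/3 + 4/3).
Solve (1)·f(k+1) − (1)·f(k) = k**2 + 5*k/3 + 4/3.
From deg A=0, deg B=0, deg C=2: d=3.
Solve for f: f(k) = k*(k**2 + k + 2)/3 (degree 3 ≤ 3).
R(k) = B(k−1)·f(k)/C(k) = k*(k**2 + k + 2)/(3*k**2 + 5*k + 4); s_k = R·t_k = k*(k**2 + k + 2).
Δs = 3*k**2 + 5*k + 4, as required.
Evaluate s at k=6 and k=0: 264 and 0; difference 264.

Σ = 264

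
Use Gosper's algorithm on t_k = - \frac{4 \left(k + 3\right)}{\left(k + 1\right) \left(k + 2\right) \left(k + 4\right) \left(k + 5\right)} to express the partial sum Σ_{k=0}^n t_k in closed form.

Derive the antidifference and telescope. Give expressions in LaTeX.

Ratio r(k) = (k + 1)*(k + 4)**2/((k + 3)**2*(k + 6)).
Gosper form: A/B · C(k+1)/C(k) with A=k + 1, B=k + 6, C=k**2 + 6*k + 9.
Solve (k + 1)·f(k+1) − (k + 5)·f(k) = k**2 + 6*k + 9.
Bound: deg f ≤ 4.
A polynomial solution: f(k) = k*(k + 2)*(k + 3)*(k + 5)/8.
Then R = B(k−1)f/C = k*(k + 2)*(k + 5)**2/(8*(k + 3)), so s_k = R(k)·t_k = k*(-k - 5)/(2*(k**2 + 5*k + 4)).
s_(k+1) − s_k = 4*(-k - 3)/(k**4 + 12*k**3 + 49*k**2 + 78*k + 40) = t_k.
Evaluate: s_(n+1) = (-n**2 - 7*n - 6)/(2*(n**2 + 7*n + 10)); subtract s_(0) = 0 ⇒ S(n) = (-n**2 - 7*n - 6)/(2*(n**2 + 7*n + 10)).

S(n) = \frac{- n^{2} - 7 n - 6}{2 \left(n^{2} + 7 n + 10\right)}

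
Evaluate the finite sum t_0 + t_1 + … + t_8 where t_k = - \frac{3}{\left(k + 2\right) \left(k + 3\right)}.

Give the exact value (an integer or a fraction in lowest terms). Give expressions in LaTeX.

t_(k+1)/t_k = (k + 2)/(k + 4).
A = k + 2, B = k + 4, C = 1.
Key eq: (k + 2)·f(k+1) = (k + 3)·f(k) + (1).
Degrees (1,1,0) ⇒ d ≤ 1.
A polynomial solution: f(k) = k/2.
Certificate R = B(k−1)f/C = k*(k + 3)/2 gives s_k = -3*k/(2*k + 4).
Check: Δs_k = -3/(k**2 + 5*k + 6). ✓
Evaluate s at k=9 and k=0: -27/22 and 0; difference -27/22.

Σ = -27/22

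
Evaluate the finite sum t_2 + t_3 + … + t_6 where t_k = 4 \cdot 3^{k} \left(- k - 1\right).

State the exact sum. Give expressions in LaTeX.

Step 1: r(k) = 3*(k + 2)/(k + 1).
Take A(k)=3, B(k)=1, C(k)=k + 1.
Key eq: (3)·f(k+1) = (1)·f(k) + (k + 1).
deg f ≤ 1 (via 0,0,1).
Match coefficients ⇒ f(k) = (2*k - 1)/4.
R(k) = B(k−1)·f(k)/C(k) = (2*k - 1)/(4*(k + 1)); s_k = R·t_k = 3**k*(1 - 2*k).
Check: Δs_k = 4*3**k*(-k - 1). ✓
Σ_(k=2)^(6) t_k = s_(7) − s_(2) = -28431 − (-27) = -28404.

Σ = -28404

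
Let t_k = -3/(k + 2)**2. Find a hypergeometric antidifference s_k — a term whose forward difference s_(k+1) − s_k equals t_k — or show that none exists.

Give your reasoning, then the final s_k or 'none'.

no hypergeometric antidifference exists

Compute t_(k+1)/t_k: get (k + 2)**2/(k + 3)**2.
So A=k**2 + 4*k + 4 and B=k**2 + 6*k + 9, with C=1.
Solve (k**2 + 4*k + 4)·f(k+1) − (k**2 + 4*k + 4)·f(k) = 1.
From deg A=2, deg B=2, deg C=0: d=0.
Put f(k) = c0: A·f(k+1) − B(k−1)·f(k) − C = -1; need -1 = 0 — inconsistent ⇒ no f, not summable.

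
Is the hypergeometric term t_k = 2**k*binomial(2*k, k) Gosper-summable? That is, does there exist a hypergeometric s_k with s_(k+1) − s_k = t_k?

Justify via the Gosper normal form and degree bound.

No — key equation has no polynomial f.

r(k) = 4*(2*k + 1)/(k + 1) after simplifying.
Normal form (A,B,C) = (8*k + 4, k + 1, 1).
Set up (8*k + 4)·f(k+1) − (k)·f(k) − (1) = 0.
Bound: deg f ≤ -1.
deg f ≤ -1 is impossible — no certificate.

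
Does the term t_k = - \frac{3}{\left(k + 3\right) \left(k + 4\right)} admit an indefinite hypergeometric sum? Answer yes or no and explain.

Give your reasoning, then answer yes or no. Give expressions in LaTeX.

Yes. s_k = - \frac{k}{k + 3}.

Step 1: r(k) = (k + 3)/(k + 5).
Factor: A=k + 3; B=k + 5; C=1.
Set up (k + 3)·f(k+1) − (k + 4)·f(k) − (1) = 0.
From deg A=1, deg B=1, deg C=0: d=1.
Match coefficients ⇒ f(k) = k/3.
Then R = B(k−1)f/C = k*(k + 4)/3, so s_k = R(k)·t_k = -k/(k + 3).
Δs = -3/(k**2 + 7*k + 12), as required.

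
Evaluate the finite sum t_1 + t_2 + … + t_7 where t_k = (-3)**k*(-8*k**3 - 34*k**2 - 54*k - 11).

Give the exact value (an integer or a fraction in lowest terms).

Σ = 8529315

Step 1: r(k) = 3*(-8*k**3 - 58*k**2 - 146*k - 107)/(8*k**3 + 34*k**2 + 54*k + 11).
Gosper form: A/B · C(k+1)/C(k) with A=-3, B=1, C=k**3 + 17*k**2/4 + 27*k/4 + 11/8.
Set up (-3)·f(k+1) − (1)·f(k) − (k**3 + 17*k**2/4 + 27*k/4 + 11/8) = 0.
From deg A=0, deg B=0, deg C=3: d=3.
Solve for f: f(k) = -(2*k**3 + 4*k**2 + 3*k - 4)/8 (degree 3 ≤ 3).
Certificate R = B(k−1)f/C = -(2*k**3 + 4*k**2 + 3*k - 4)/(8*k**3 + 34*k**2 + 54*k + 11) gives s_k = (-3)**k*(2*k**3 + 4*k**2 + 3*k - 4).
Δs = (-3)**k*(-8*k**3 - 34*k**2 - 54*k - 11), as required.
Evaluate s at k=8 and k=1: 8529300 and -15; difference 8529315.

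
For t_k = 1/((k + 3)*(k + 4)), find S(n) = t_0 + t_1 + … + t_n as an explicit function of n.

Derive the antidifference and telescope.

S(n) = (n + 1)/(3*(n + 4))

t_(k+1)/t_k = (k + 3)/(k + 5).
Factor: A=k + 3; B=k + 5; C=1.
Need (k + 3)·f(k+1) − (k + 4)·f(k) = 1.
Degrees (1,1,0) ⇒ d ≤ 1.
A polynomial solution: f(k) = k/3.
Certificate R = B(k−1)f/C = k*(k + 4)/3 gives s_k = k/(3*(k + 3)).
Verify: 1/(k**2 + 7*k + 12) matches t_k.
Evaluate: s_(n+1) = (n + 1)/(3*(n + 4)); subtract s_(0) = 0 ⇒ S(n) = (n + 1)/(3*(n + 4)).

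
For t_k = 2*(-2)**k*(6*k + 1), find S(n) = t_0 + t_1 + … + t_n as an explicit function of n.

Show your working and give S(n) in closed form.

t_(k+1)/t_k = 2*(-6*k - 7)/(6*k + 1).
So A=-2 and B=1, with C=k + 1/6.
f must satisfy (-2)·f(k+1) − (1)·f(k) = k + 1/6.
d = 1 from the (0,0,1) case.
Coefficient equations give f(k) = -(2*k - 1)/6.
So s_k = (B(k−1)f/C)·t_k = (-(2*k - 1)/(6*k + 1))·t_k = (-2)**(k + 1)*(2*k - 1).
Check: Δs_k = 2*(-2)**k*(6*k + 1). ✓
s_(n+1) = (-2)**(n + 2)*(2*n + 1) and s_(0) = 2, so S(n) = 8*(-2)**n*n + 4*(-2)**n - 2.

S(n) = 8*(-2)**n*n + 4*(-2)**n - 2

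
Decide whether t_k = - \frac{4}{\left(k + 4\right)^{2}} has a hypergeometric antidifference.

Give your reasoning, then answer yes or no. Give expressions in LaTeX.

No. Not Gosper-summable.

The ratio is (k + 4)**2/(k + 5)**2.
Take A(k)=k**2 + 8*k + 16, B(k)=k**2 + 10*k + 25, C(k)=1.
Key eq: (k**2 + 8*k + 16)·f(k+1) = (k**2 + 8*k + 16)·f(k) + (1).
Bound: deg f ≤ 0.
Put f(k) = c0: A·f(k+1) − B(k−1)·f(k) − C = -1; need -1 = 0 — inconsistent ⇒ no f, not summable.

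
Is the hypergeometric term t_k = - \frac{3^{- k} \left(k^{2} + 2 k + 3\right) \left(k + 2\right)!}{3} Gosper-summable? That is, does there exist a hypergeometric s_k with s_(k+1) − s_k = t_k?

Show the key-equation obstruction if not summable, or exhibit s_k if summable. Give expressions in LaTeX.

The ratio is (k + 3)*(2*k + (k + 1)**2 + 5)/(3*(k**2 + 2*k + 3)).
Normal form (A,B,C) = (k/3 + 1, 1, k**2 + 2*k + 3).
Need (k/3 + 1)·f(k+1) − (1)·f(k) = k**2 + 2*k + 3.
d = 1 from the (1,0,2) case.
A polynomial solution: f(k) = 3*(k + 1).
R(k) = B(k−1)·f(k)/C(k) = 3*(k + 1)/(k**2 + 2*k + 3); s_k = R·t_k = -(k + 1)*factorial(k + 2)/3**k.
Verify: -(k**2 + 2*k + 3)*factorial(k + 2)/(3*3**k) matches t_k.

Yes. s_k = - 3^{- k} \left(k + 1\right) \left(k + 2\right)!.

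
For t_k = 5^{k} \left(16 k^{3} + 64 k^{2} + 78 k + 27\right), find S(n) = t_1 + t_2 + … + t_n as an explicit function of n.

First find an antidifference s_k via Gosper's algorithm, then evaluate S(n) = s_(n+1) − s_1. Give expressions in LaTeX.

S(n) = 20 \cdot 5^{n} n^{3} + 65 \cdot 5^{n} n^{2} + 80 \cdot 5^{n} n + 25 \cdot 5^{n} - 25

The ratio is 5*(16*k**3 + 112*k**2 + 254*k + 185)/(16*k**3 + 64*k**2 + 78*k + 27).
Gosper form: A/B · C(k+1)/C(k) with A=5, B=1, C=k**3 + 4*k**2 + 39*k/8 + 27/16.
Set up (5)·f(k+1) − (1)·f(k) − (k**3 + 4*k**2 + 39*k/8 + 27/16) = 0.
Bound: deg f ≤ 3.
A polynomial solution: f(k) = (4*k**3 + k**2 + 2*k - 2)/16.
Then R = B(k−1)f/C = (4*k**3 + k**2 + 2*k - 2)/((2*k + 3)*(8*k**2 + 20*k + 9)), so s_k = R(k)·t_k = 5**k*(4*k**3 + k**2 + 2*k - 2).
Verify: 5**k*(16*k**3 + 64*k**2 + 78*k + 27) matches t_k.
s_(n+1) = 5**(n + 1)*(4*n**3 + 13*n**2 + 16*n + 5) and s_(1) = 25, so S(n) = 20*5**n*n**3 + 65*5**n*n**2 + 80*5**n*n + 25*5**n - 25.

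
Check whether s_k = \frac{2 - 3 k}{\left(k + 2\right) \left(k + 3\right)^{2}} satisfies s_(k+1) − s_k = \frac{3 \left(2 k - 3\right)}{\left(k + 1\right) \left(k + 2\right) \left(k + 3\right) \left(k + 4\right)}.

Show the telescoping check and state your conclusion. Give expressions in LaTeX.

s_(k+1) = (-3*k - 1)/((k + 3)*(k + 4)**2)
s_(k+1) − s_k = (6*k**2 + 9*k - 38)/(k**5 + 16*k**4 + 101*k**3 + 314*k**2 + 480*k + 288)
(s_(k+1) − s_k) − t_k = 2*(-9*k**2 - 19*k + 35)/(k**6 + 17*k**5 + 117*k**4 + 415*k**3 + 794*k**2 + 768*k + 288)

Invalid: residual \frac{2 \left(- 9 k^{2} - 19 k + 35\right)}{k^{6} + 17 k^{5} + 117 k^{4} + 415 k^{3} + 794 k^{2} + 768 k + 288} ≠ 0.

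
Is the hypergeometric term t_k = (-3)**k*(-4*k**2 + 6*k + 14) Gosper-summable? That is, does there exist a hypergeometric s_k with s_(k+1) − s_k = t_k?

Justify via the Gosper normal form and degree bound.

Yes. s_k = (-3)**k*(k**2 - 3*k - 2).

t_(k+1)/t_k = 3*(-2*k**2 - k + 8)/(2*k**2 - 3*k - 7).
Factor: A=-3; B=1; C=k**2 - 3*k/2 - 7/2.
Key eq: (-3)·f(k+1) = (1)·f(k) + (k**2 - 3*k/2 - 7/2).
Degrees (0,0,2) ⇒ d ≤ 2.
A polynomial solution: f(k) = -(k**2 - 3*k - 2)/4.
R(k) = B(k−1)·f(k)/C(k) = -(k**2 - 3*k - 2)/(2*(2*k**2 - 3*k - 7)); s_k = R·t_k = (-3)**k*(k**2 - 3*k - 2).
Verify: (-3)**k*(-4*k**2 + 6*k + 14) matches t_k.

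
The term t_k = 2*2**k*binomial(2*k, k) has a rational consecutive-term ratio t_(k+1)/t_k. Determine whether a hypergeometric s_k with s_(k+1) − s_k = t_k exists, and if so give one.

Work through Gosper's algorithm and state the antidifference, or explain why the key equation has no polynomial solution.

none (Gosper's algorithm certifies no s_k)

Ratio r(k) = 4*(2*k + 1)/(k + 1).
Take A(k)=8*k + 4, B(k)=k + 1, C(k)=1.
f must satisfy (8*k + 4)·f(k+1) − (k)·f(k) = 1.
Bound: deg f ≤ -1.
deg f ≤ -1 is impossible — no certificate.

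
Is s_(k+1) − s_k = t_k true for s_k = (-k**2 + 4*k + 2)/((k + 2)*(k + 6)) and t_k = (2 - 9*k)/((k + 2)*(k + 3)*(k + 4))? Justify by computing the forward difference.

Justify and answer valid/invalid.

s_(k+1) = (4*k - (k + 1)**2 + 6)/((k + 3)*(k + 7))
s_(k+1) − s_k = 2*(-6*k**2 - 20*k + 9)/(k**4 + 18*k**3 + 113*k**2 + 288*k + 252)
(s_(k+1) − s_k) − t_k = 3*(-k**3 + 9*k**2 + 70*k - 4)/(k**5 + 22*k**4 + 185*k**3 + 740*k**2 + 1404*k + 1008)

Invalid: residual 3*(-k**3 + 9*k**2 + 70*k - 4)/(k**5 + 22*k**4 + 185*k**3 + 740*k**2 + 1404*k + 1008) ≠ 0.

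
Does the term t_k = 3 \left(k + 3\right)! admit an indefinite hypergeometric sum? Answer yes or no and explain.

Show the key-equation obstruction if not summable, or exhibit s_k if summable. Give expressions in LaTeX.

No. Not Gosper-summable.

r(k) = k + 4 after simplifying.
So A=k + 4 and B=1, with C=1.
Need (k + 4)·f(k+1) − (1)·f(k) = 1.
Bound: deg f ≤ -1.
Negative degree bound (-1): no f exists, t_k not Gosper-summable.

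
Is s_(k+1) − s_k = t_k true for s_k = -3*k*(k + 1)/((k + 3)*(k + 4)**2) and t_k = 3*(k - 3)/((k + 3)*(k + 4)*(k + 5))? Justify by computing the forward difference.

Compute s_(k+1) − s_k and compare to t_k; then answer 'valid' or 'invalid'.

s_(k+1) = -3*(k + 1)*(k + 2)/((k + 4)*(k + 5)**2)
s_(k+1) − s_k = 3*(k**3 - 25*k - 24)/(k**5 + 21*k**4 + 175*k**3 + 723*k**2 + 1480*k + 1200)
(s_(k+1) − s_k) − t_k = 18*(-k**2 - 3*k + 6)/(k**5 + 21*k**4 + 175*k**3 + 723*k**2 + 1480*k + 1200)

Invalid: residual 18*(-k**2 - 3*k + 6)/(k**5 + 21*k**4 + 175*k**3 + 723*k**2 + 1480*k + 1200) ≠ 0.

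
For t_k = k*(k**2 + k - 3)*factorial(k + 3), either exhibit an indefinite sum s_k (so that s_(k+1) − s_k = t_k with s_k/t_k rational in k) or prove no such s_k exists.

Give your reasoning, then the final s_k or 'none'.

r(k) = (k + 1)*(k + 4)*(k + (k + 1)**2 - 2)/(k*(k**2 + k - 3)) after simplifying.
A = k + 4, B = 1, C = k**3 + k**2 - 3*k.
f must satisfy (k + 4)·f(k+1) − (1)·f(k) = k**3 + k**2 - 3*k.
Bound: deg f ≤ 2.
Coefficient equations give f(k) = (k - 2)**2.
So s_k = (B(k−1)f/C)·t_k = ((k - 2)**2/(k*(k**2 + k - 3)))·t_k = (k - 2)**2*factorial(k + 3).
Check: Δs_k = k*(k**2 + k - 3)*factorial(k + 3). ✓

s_k = (k - 2)**2*factorial(k + 3)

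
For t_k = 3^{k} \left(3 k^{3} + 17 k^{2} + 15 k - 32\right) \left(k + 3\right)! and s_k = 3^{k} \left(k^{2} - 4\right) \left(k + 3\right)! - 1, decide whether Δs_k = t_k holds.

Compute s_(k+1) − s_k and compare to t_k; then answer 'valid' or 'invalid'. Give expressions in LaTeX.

valid; difference matches t_k

s_(k+1) = 3**(k + 1)*((k + 1)**2 - 4)*factorial(k + 4) - 1
s_(k+1) − s_k = 3**k*(3*k**3 + 17*k**2 + 15*k - 32)*factorial(k + 3)
(s_(k+1) − s_k) − t_k = 0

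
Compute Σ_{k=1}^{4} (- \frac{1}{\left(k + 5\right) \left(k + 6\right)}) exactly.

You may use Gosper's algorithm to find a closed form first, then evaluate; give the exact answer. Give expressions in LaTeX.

Ratio r(k) = (k + 5)/(k + 7).
So A=k + 5 and B=k + 7, with C=1.
Key eq: (k + 5)·f(k+1) = (k + 6)·f(k) + (1).
From deg A=1, deg B=1, deg C=0: d=1.
Coefficient equations give f(k) = k/5.
R(k) = B(k−1)·f(k)/C(k) = k*(k + 6)/5; s_k = R·t_k = -k/(5*k + 25).
s_(k+1) − s_k = -1/(k**2 + 11*k + 30) = t_k.
Telescoping: Σ = s_(5) − s_(1) = -1/10 − (-1/30) = -1/15.

Σ = -1/15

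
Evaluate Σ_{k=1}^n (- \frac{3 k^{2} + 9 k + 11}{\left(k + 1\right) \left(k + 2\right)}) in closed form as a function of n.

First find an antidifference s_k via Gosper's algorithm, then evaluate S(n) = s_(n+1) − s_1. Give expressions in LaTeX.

S(n) = \frac{n \left(- 6 n - 17\right)}{2 \left(n + 2\right)}

Step 1: r(k) = (k + 1)*(9*k + 3*(k + 1)**2 + 20)/((k + 3)*(3*k**2 + 9*k + 11)).
So A=k + 1 and B=k + 3, with C=k**2 + 3*k + 11/3.
Solve (k + 1)·f(k+1) − (k + 2)·f(k) = k**2 + 3*k + 11/3.
Degrees (1,1,2) ⇒ d ≤ 2.
Solve for f: f(k) = k*(3*k + 8)/3 (degree 2 ≤ 2).
Then R = B(k−1)f/C = k*(k + 2)*(3*k + 8)/(3*k**2 + 9*k + 11), so s_k = R(k)·t_k = k*(-3*k - 8)/(k + 1).
Δs = (-3*k**2 - 9*k - 11)/(k**2 + 3*k + 2), as required.
Evaluate: s_(n+1) = (-3*n**2 - 14*n - 11)/(n + 2); subtract s_(1) = -11/2 ⇒ S(n) = n*(-6*n - 17)/(2*(n + 2)).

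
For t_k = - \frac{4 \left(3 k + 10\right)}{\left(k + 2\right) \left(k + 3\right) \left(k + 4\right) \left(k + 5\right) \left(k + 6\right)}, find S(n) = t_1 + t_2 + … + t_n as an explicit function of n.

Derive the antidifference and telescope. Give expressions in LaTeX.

Ratio r(k) = (k + 2)*(3*k + 13)/((k + 7)*(3*k + 10)).
A = k + 2, B = k + 7, C = k + 10/3.
Key eq: (k + 2)·f(k+1) = (k + 6)·f(k) + (k + 10/3).
deg f ≤ 4 (via 1,1,1).
Match coefficients ⇒ f(k) = k*(k + 3)*(k**2 + 11*k + 38)/120.
Then R = B(k−1)f/C = k*(k + 3)*(k + 6)*(k**2 + 11*k + 38)/(40*(3*k + 10)), so s_k = R(k)·t_k = k*(-k**2 - 11*k - 38)/(10*(k**3 + 11*k**2 + 38*k + 40)).
Verify: 4*(-3*k - 10)/(k**5 + 20*k**4 + 155*k**3 + 580*k**2 + 1044*k + 720) matches t_k.
s_(n+1) = (-n**3 - 14*n**2 - 63*n - 50)/(10*(n**3 + 14*n**2 + 63*n + 90)) and s_(1) = -1/18, so S(n) = 2*n*(-n**2 - 14*n - 63)/(45*(n**3 + 14*n**2 + 63*n + 90)).

S(n) = \frac{2 n \left(- n^{2} - 14 n - 63\right)}{45 \left(n^{3} + 14 n^{2} + 63 n + 90\right)}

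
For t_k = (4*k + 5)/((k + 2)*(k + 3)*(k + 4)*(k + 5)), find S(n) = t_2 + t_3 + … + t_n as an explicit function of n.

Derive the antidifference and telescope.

Ratio r(k) = (k + 2)*(4*k + 9)/((k + 6)*(4*k + 5)).
Normal form (A,B,C) = (k + 2, k + 6, k + 5/4).
Need (k + 2)·f(k+1) − (k + 5)·f(k) = k + 5/4.
d = 3 from the (1,1,1) case.
Solving with deg f ≤ 3: f(k) = k*(k**2 + 9*k + 10)/32.
Then R = B(k−1)f/C = k*(k + 5)*(k**2 + 9*k + 10)/(8*(4*k + 5)), so s_k = R(k)·t_k = k*(k**2 + 9*k + 10)/(8*(k + 2)*(k + 3)*(k + 4)).
Δs = (4*k + 5)/(k**4 + 14*k**3 + 71*k**2 + 154*k + 120), as required.
Σ_(k=2)^n t_k = s_(n+1) − s_(2) = ((n**3 + 12*n**2 + 31*n + 20)/(8*(n**3 + 12*n**2 + 47*n + 60))) − (1/15), i.e. (7*n**3 + 84*n**2 + 89*n - 180)/(120*(n**3 + 12*n**2 + 47*n + 60)).

S(n) = (7*n**3 + 84*n**2 + 89*n - 180)/(120*(n**3 + 12*n**2 + 47*n + 60))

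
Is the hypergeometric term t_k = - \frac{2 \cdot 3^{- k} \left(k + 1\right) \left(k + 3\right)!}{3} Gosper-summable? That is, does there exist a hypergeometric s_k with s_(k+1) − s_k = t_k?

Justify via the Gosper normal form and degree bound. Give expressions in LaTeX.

Yes. s_k = - 2 \cdot 3^{- k} \left(k + 3\right)!.

t_(k+1)/t_k = (k + 2)*(k + 4)/(3*(k + 1)).
Gosper form: A/B · C(k+1)/C(k) with A=k/3 + 4/3, B=1, C=k + 1.
Solve (k/3 + 4/3)·f(k+1) − (1)·f(k) = k + 1.
Bound: deg f ≤ 0.
Solve for f: f(k) = 3 (degree 0 ≤ 0).
R(k) = B(k−1)·f(k)/C(k) = 3/(k + 1); s_k = R·t_k = -2*factorial(k + 3)/3**k.
s_(k+1) − s_k = -2*(k + 1)*factorial(k + 3)/(3*3**k) = t_k.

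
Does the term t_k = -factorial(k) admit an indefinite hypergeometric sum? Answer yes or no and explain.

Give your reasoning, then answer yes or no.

No. Not Gosper-summable.

r(k) = k + 1 after simplifying.
Gosper form: A/B · C(k+1)/C(k) with A=k + 1, B=1, C=1.
Set up (k + 1)·f(k+1) − (1)·f(k) − (1) = 0.
deg f ≤ -1 (via 1,0,0).
deg f ≤ -1 is impossible — no certificate.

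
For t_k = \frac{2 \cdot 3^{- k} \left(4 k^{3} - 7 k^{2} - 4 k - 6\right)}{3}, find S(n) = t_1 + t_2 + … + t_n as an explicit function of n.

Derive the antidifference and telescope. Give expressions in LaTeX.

Ratio r(k) = (4*k**3 + 5*k**2 - 6*k - 13)/(3*(4*k**3 - 7*k**2 - 4*k - 6)).
Gosper form: A/B · C(k+1)/C(k) with A=1/3, B=1, C=k**3 - 7*k**2/4 - k - 3/2.
f must satisfy (1/3)·f(k+1) − (1)·f(k) = k**3 - 7*k**2/4 - k - 3/2.
Bound: deg f ≤ 3.
Solve for f: f(k) = -3*(k - 1)*(4*k**2 + 3*k + 4)/8 (degree 3 ≤ 3).
R(k) = B(k−1)·f(k)/C(k) = -3*(k - 1)*(4*k**2 + 3*k + 4)/(2*(4*k**3 - 7*k**2 - 4*k - 6)); s_k = R·t_k = (-4*k**3 + k**2 - k + 4)/3**k.
Verify: 2*(4*k**3 - 7*k**2 - 4*k - 6)/(3*3**k) matches t_k.
s_(n+1) = 3**(-n - 1)*n*(-4*n**2 - 11*n - 11) and s_(1) = 0, so S(n) = 3**(-n - 1)*n*(-4*n**2 - 11*n - 11).

S(n) = 3^{- n - 1} n \left(- 4 n^{2} - 11 n - 11\right)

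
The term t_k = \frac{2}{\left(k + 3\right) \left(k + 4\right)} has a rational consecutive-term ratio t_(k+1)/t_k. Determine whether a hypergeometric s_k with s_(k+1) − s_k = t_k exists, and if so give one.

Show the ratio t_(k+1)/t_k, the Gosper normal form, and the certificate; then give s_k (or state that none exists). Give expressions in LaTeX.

s_k = \frac{2 k}{3 \left(k + 3\right)}

r(k) = (k + 3)/(k + 5) after simplifying.
A = k + 3, B = k + 5, C = 1.
f must satisfy (k + 3)·f(k+1) − (k + 4)·f(k) = 1.
d = 1 from the (1,1,0) case.
Solving with deg f ≤ 1: f(k) = k/3.
R(k) = B(k−1)·f(k)/C(k) = k*(k + 4)/3; s_k = R·t_k = 2*k/(3*(k + 3)).
Verify: 2/(k**2 + 7*k + 12) matches t_k.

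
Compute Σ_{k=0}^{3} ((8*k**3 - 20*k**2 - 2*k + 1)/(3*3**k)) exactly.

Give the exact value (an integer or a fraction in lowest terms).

Σ = -116/81

r(k) = (8*k**3 + 4*k**2 - 18*k - 13)/(3*(8*k**3 - 20*k**2 - 2*k + 1)) after simplifying.
Gosper form: A/B · C(k+1)/C(k) with A=1/3, B=1, C=k**3 - 5*k**2/2 - k/4 + 1/8.
Key eq: (1/3)·f(k+1) = (1)·f(k) + (k**3 - 5*k**2/2 - k/4 + 1/8).
From deg A=0, deg B=0, deg C=3: d=3.
A polynomial solution: f(k) = -3*(4*k**3 - 4*k**2 + k + 1)/8.
R(k) = B(k−1)·f(k)/C(k) = -3*(4*k**3 - 4*k**2 + k + 1)/(8*k**3 - 20*k**2 - 2*k + 1); s_k = R·t_k = (-4*k**3 + 4*k**2 - k - 1)/3**k.
s_(k+1) − s_k = (8*k**3 - 20*k**2 - 2*k + 1)/(3*3**k) = t_k.
Telescoping: Σ = s_(4) − s_(0) = -197/81 − (-1) = -116/81.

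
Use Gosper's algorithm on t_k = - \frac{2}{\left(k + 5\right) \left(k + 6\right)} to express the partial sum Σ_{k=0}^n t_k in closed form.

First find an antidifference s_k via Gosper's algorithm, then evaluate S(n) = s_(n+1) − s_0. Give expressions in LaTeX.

S(n) = \frac{2 \left(- n - 1\right)}{5 \left(n + 6\right)}

Compute t_(k+1)/t_k: get (k + 5)/(k + 7).
Take A(k)=k + 5, B(k)=k + 7, C(k)=1.
Need (k + 5)·f(k+1) − (k + 6)·f(k) = 1.
From deg A=1, deg B=1, deg C=0: d=1.
Solving with deg f ≤ 1: f(k) = k/5.
Certificate R = B(k−1)f/C = k*(k + 6)/5 gives s_k = -2*k/(5*k + 25).
Check: Δs_k = -2/(k**2 + 11*k + 30). ✓
Σ_(k=0)^n t_k = s_(n+1) − s_(0) = (2*(-n - 1)/(5*(n + 6))) − (0), i.e. 2*(-n - 1)/(5*(n + 6)).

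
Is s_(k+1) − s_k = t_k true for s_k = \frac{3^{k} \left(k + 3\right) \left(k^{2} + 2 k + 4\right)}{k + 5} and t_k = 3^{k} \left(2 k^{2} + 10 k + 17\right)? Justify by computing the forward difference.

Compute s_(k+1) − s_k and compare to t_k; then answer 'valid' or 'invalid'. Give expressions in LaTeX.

Invalid: residual \frac{3^{k} \left(- 4 k^{3} - 38 k^{2} - 130 k - 162\right)}{k^{2} + 11 k + 30} ≠ 0.

s_(k+1) = 3**(k + 1)*(k + 4)*(2*k + (k + 1)**2 + 6)/(k + 6)
s_(k+1) − s_k = 3**k*(2*k**4 + 28*k**3 + 149*k**2 + 357*k + 348)/(k**2 + 11*k + 30)
(s_(k+1) − s_k) − t_k = 3**k*(-4*k**3 - 38*k**2 - 130*k - 162)/(k**2 + 11*k + 30)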